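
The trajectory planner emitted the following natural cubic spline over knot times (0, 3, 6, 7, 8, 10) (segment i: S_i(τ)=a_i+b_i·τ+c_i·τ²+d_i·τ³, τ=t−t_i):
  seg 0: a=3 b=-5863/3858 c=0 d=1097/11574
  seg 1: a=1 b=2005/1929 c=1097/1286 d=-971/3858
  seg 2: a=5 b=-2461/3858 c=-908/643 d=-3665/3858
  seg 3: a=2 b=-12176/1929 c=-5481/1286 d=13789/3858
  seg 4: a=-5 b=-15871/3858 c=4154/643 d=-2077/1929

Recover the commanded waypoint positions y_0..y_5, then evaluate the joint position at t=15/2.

y_0=3 y_1=1 y_2=5 y_3=2 y_4=-5 y_5=4
S(15/2) = -18259/10288

y_0 = S_0(0) = a_0 = 3
y_1 = S_1(0) = a_1 = 1
y_2 = S_2(0) = a_2 = 5
y_3 = S_3(0) = a_3 = 2
y_4 = S_4(0) = a_4 = -5
y_5 = S_4(2) = 4
t_q=15/2 is in segment 3 (τ=1/2); S_3(τ)=-18259/10288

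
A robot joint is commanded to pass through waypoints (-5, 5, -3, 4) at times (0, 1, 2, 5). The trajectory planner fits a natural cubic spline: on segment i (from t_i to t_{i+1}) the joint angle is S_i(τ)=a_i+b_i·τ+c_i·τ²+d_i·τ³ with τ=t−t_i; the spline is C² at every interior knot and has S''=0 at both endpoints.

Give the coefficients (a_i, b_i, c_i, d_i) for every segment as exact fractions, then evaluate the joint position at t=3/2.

Δ: Δ0=10, Δ1=-8, Δ2=7/3
row 1: diag=4, rhs=-108; c'=1/4, d'=-27
row 2: denom=8−1·1/4=31/4; d'=(62−1·-27)/(31/4)=356/31
back: M2=356/31
back: M1=-27−1/4·356/31=-926/31
M: M0=0, M1=-926/31, M2=356/31, M3=0
seg 0: a=-5, c=M0/2=0, d=(M1−M0)/(6·1)=-463/93, b=Δ0−h0·(2M0+M1)/6=1393/93
seg 1: a=5, c=M1/2=-463/31, d=(M2−M1)/(6·1)=641/93, b=Δ1−h1·(2M1+M2)/6=4/93
seg 2: a=-3, c=M2/2=178/31, d=(M3−M2)/(6·3)=-178/279, b=Δ2−h2·(2M2+M3)/6=-851/93
t_q=3/2 → seg 1, τ=1/2; S=5+4/93·τ+-463/31·τ²+641/93·τ³=533/248

  seg 0: a=-5 b=1393/93 c=0 d=-463/93
  seg 1: a=5 b=4/93 c=-463/31 d=641/93
  seg 2: a=-3 b=-851/93 c=178/31 d=-178/279
S(3/2) = 533/248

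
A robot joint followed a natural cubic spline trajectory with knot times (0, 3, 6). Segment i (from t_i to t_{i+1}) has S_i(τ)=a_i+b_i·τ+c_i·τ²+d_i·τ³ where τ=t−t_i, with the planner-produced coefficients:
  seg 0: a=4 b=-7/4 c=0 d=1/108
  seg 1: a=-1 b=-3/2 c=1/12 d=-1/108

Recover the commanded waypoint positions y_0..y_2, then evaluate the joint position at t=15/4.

y_0 = S_0(0) = a_0 = 4
y_1 = S_1(0) = a_1 = -1
y_2 = S_1(3) = -5
t_q=15/4 is in segment 1 (τ=3/4); S_1(τ)=-533/256

y_0=4 y_1=-1 y_2=-5
S(15/4) = -533/256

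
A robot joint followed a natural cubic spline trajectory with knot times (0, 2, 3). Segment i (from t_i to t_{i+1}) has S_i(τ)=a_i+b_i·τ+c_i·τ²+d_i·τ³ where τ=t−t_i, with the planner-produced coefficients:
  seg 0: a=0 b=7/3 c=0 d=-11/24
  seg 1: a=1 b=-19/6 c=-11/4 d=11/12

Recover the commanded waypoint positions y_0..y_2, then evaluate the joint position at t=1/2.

y_0 = S_0(0) = a_0 = 0
y_1 = S_1(0) = a_1 = 1
y_2 = S_1(1) = -4
t_q=1/2 is in segment 0 (τ=1/2); S_0(τ)=71/64

y_0=0 y_1=1 y_2=-4
S(1/2) = 71/64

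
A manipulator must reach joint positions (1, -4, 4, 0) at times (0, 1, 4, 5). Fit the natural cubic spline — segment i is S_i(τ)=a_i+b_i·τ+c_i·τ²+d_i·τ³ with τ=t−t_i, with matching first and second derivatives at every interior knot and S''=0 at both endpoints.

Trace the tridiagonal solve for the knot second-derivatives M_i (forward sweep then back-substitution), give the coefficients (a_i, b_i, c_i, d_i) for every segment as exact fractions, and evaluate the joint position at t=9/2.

  seg 0: a=1 b=-1069/165 c=0 d=244/165
  seg 1: a=-4 b=-337/165 c=244/55 d=-43/45
  seg 2: a=4 b=-202/165 c=-229/55 d=229/165
S(9/2) = 1109/440

Δ: Δ0=-5, Δ1=8/3, Δ2=-4
row 1: diag=8, rhs=46; c'=3/8, d'=23/4
row 2: denom=8−3·3/8=55/8; d'=(-40−3·23/4)/(55/8)=-458/55
back: M2=-458/55
back: M1=23/4−3/8·-458/55=488/55
M: M0=0, M1=488/55, M2=-458/55, M3=0
seg 0: a=1, c=M0/2=0, d=(M1−M0)/(6·1)=244/165, b=Δ0−h0·(2M0+M1)/6=-1069/165
seg 1: a=-4, c=M1/2=244/55, d=(M2−M1)/(6·3)=-43/45, b=Δ1−h1·(2M1+M2)/6=-337/165
seg 2: a=4, c=M2/2=-229/55, d=(M3−M2)/(6·1)=229/165, b=Δ2−h2·(2M2+M3)/6=-202/165
t_q=9/2 → seg 2, τ=1/2; S=4+-202/165·τ+-229/55·τ²+229/165·τ³=1109/440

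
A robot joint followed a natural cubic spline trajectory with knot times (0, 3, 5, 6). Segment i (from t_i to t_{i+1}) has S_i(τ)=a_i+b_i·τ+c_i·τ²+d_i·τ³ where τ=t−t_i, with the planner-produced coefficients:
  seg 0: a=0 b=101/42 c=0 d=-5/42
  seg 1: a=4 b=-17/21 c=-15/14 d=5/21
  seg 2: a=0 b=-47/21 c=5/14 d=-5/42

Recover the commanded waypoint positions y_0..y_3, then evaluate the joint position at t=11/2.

y_0 = S_0(0) = a_0 = 0
y_1 = S_1(0) = a_1 = 4
y_2 = S_2(0) = a_2 = 0
y_3 = S_2(1) = -2
t_q=11/2 is in segment 2 (τ=1/2); S_2(τ)=-117/112

y_0=0 y_1=4 y_2=0 y_3=-2
S(11/2) = -117/112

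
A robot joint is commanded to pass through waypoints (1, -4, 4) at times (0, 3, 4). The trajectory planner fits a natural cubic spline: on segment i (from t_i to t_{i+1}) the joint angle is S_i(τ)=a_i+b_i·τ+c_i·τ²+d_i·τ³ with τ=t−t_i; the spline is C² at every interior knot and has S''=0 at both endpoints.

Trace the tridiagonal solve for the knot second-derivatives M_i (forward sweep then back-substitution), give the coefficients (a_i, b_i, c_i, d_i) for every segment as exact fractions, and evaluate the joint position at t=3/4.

Δ: Δ0=-5/3, Δ1=8
row 1: diag=8, rhs=58; c'=1/8, d'=29/4
back: M1=29/4
M: M0=0, M1=29/4, M2=0
seg 0: a=1, c=M0/2=0, d=(M1−M0)/(6·3)=29/72, b=Δ0−h0·(2M0+M1)/6=-127/24
seg 1: a=-4, c=M1/2=29/8, d=(M2−M1)/(6·1)=-29/24, b=Δ1−h1·(2M1+M2)/6=67/12
t_q=3/4 → seg 0, τ=3/4; S=1+-127/24·τ+0·τ²+29/72·τ³=-1433/512

  seg 0: a=1 b=-127/24 c=0 d=29/72
  seg 1: a=-4 b=67/12 c=29/8 d=-29/24
S(3/4) = -1433/512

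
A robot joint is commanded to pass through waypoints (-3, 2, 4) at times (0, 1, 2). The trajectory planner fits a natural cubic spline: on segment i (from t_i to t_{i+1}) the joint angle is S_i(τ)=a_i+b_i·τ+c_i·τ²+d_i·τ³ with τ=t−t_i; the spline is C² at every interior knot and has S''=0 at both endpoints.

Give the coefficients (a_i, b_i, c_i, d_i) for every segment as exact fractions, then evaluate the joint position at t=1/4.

  seg 0: a=-3 b=23/4 c=0 d=-3/4
  seg 1: a=2 b=7/2 c=-9/4 d=3/4
S(1/4) = -403/256

Δ: Δ0=5, Δ1=2
row 1: diag=4, rhs=-18; c'=1/4, d'=-9/2
back: M1=-9/2
M: M0=0, M1=-9/2, M2=0
seg 0: a=-3, c=M0/2=0, d=(M1−M0)/(6·1)=-3/4, b=Δ0−h0·(2M0+M1)/6=23/4
seg 1: a=2, c=M1/2=-9/4, d=(M2−M1)/(6·1)=3/4, b=Δ1−h1·(2M1+M2)/6=7/2
t_q=1/4 → seg 0, τ=1/4; S=-3+23/4·τ+0·τ²+-3/4·τ³=-403/256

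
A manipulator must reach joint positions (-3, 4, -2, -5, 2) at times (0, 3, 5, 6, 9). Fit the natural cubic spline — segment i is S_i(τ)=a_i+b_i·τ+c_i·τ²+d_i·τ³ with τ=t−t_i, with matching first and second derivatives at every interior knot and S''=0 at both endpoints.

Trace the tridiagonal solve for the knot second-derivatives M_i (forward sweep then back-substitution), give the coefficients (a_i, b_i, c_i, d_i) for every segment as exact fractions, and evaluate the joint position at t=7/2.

Δ: Δ0=7/3, Δ1=-3, Δ2=-3, Δ3=7/3
row 1: diag=10, rhs=-32; c'=1/5, d'=-16/5
row 2: denom=6−2·1/5=28/5; d'=(0−2·-16/5)/(28/5)=8/7
row 3: denom=8−1·5/28=219/28; d'=(32−1·8/7)/(219/28)=288/73
back: M3=288/73
back: M2=8/7−5/28·288/73=32/73
back: M1=-16/5−1/5·32/73=-240/73
M: M0=0, M1=-240/73, M2=32/73, M3=288/73, M4=0
seg 0: a=-3, c=M0/2=0, d=(M1−M0)/(6·3)=-40/219, b=Δ0−h0·(2M0+M1)/6=871/219
seg 1: a=4, c=M1/2=-120/73, d=(M2−M1)/(6·2)=68/219, b=Δ1−h1·(2M1+M2)/6=-209/219
seg 2: a=-2, c=M2/2=16/73, d=(M3−M2)/(6·1)=128/219, b=Δ2−h2·(2M2+M3)/6=-833/219
seg 3: a=-5, c=M3/2=144/73, d=(M4−M3)/(6·3)=-16/73, b=Δ3−h3·(2M3+M4)/6=-353/219
t_q=7/2 → seg 1, τ=1/2; S=4+-209/219·τ+-120/73·τ²+68/219·τ³=230/73

  seg 0: a=-3 b=871/219 c=0 d=-40/219
  seg 1: a=4 b=-209/219 c=-120/73 d=68/219
  seg 2: a=-2 b=-833/219 c=16/73 d=128/219
  seg 3: a=-5 b=-353/219 c=144/73 d=-16/73
S(7/2) = 230/73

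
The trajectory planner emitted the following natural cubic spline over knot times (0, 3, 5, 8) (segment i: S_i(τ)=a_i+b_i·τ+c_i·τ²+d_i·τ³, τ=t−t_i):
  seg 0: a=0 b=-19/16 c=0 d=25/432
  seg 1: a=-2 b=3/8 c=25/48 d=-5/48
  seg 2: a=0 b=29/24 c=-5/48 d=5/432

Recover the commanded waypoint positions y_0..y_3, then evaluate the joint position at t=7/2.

y_0=0 y_1=-2 y_2=0 y_3=3
S(7/2) = -217/128

y_0 = S_0(0) = a_0 = 0
y_1 = S_1(0) = a_1 = -2
y_2 = S_2(0) = a_2 = 0
y_3 = S_2(3) = 3
t_q=7/2 is in segment 1 (τ=1/2); S_1(τ)=-217/128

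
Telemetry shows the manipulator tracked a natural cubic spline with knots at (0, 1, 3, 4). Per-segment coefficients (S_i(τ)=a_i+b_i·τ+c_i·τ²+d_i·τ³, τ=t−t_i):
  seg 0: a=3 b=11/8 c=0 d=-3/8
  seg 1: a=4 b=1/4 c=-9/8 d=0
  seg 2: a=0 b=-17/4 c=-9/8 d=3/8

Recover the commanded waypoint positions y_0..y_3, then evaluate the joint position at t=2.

y_0=3 y_1=4 y_2=0 y_3=-5
S(2) = 25/8

y_0 = S_0(0) = a_0 = 3
y_1 = S_1(0) = a_1 = 4
y_2 = S_2(0) = a_2 = 0
y_3 = S_2(1) = -5
t_q=2 is in segment 1 (τ=1); S_1(τ)=25/8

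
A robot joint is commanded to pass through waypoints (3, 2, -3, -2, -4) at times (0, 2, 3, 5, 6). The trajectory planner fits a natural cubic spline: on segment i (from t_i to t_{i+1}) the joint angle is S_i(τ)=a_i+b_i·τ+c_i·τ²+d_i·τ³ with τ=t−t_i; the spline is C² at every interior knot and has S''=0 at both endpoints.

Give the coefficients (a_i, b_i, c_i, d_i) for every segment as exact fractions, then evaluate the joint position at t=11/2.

  seg 0: a=3 b=271/186 c=0 d=-91/186
  seg 1: a=2 b=-821/186 c=-91/31 d=437/186
  seg 2: a=-3 b=-301/93 c=255/62 d=-835/744
  seg 3: a=-2 b=-47/186 c=-325/124 d=325/372
S(11/2) = -2651/992

Δ: Δ0=-1/2, Δ1=-5, Δ2=1/2, Δ3=-2
row 1: diag=6, rhs=-27; c'=1/6, d'=-9/2
row 2: denom=6−1·1/6=35/6; d'=(33−1·-9/2)/(35/6)=45/7
row 3: denom=6−2·12/35=186/35; d'=(-15−2·45/7)/(186/35)=-325/62
back: M3=-325/62
back: M2=45/7−12/35·-325/62=255/31
back: M1=-9/2−1/6·255/31=-182/31
M: M0=0, M1=-182/31, M2=255/31, M3=-325/62, M4=0
seg 0: a=3, c=M0/2=0, d=(M1−M0)/(6·2)=-91/186, b=Δ0−h0·(2M0+M1)/6=271/186
seg 1: a=2, c=M1/2=-91/31, d=(M2−M1)/(6·1)=437/186, b=Δ1−h1·(2M1+M2)/6=-821/186
seg 2: a=-3, c=M2/2=255/62, d=(M3−M2)/(6·2)=-835/744, b=Δ2−h2·(2M2+M3)/6=-301/93
seg 3: a=-2, c=M3/2=-325/124, d=(M4−M3)/(6·1)=325/372, b=Δ3−h3·(2M3+M4)/6=-47/186
t_q=11/2 → seg 3, τ=1/2; S=-2+-47/186·τ+-325/124·τ²+325/372·τ³=-2651/992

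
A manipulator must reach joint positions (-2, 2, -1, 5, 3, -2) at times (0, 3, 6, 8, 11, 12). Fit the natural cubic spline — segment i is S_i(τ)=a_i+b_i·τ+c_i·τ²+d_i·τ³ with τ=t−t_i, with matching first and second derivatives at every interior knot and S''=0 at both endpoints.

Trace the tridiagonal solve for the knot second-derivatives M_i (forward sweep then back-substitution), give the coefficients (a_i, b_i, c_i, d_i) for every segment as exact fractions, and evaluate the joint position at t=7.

  seg 0: a=-2 b=5864/2499 c=0 d=-844/7497
  seg 1: a=2 b=-1732/2499 c=-844/833 d=6829/22491
  seg 2: a=-1 b=509/357 c=4297/2499 d=-1165/2499
  seg 3: a=5 b=2257/833 c=-2693/2499 d=-358/22491
  seg 4: a=3 b=-3487/833 c=-1017/833 d=339/833
S(7) = 4196/2499

Δ: Δ0=4/3, Δ1=-1, Δ2=3, Δ3=-2/3, Δ4=-5
row 1: diag=12, rhs=-14; c'=1/4, d'=-7/6
row 2: denom=10−3·1/4=37/4; d'=(24−3·-7/6)/(37/4)=110/37
row 3: denom=10−2·8/37=354/37; d'=(-22−2·110/37)/(354/37)=-517/177
row 4: denom=8−3·37/118=833/118; d'=(-26−3·-517/177)/(833/118)=-2034/833
back: M4=-2034/833
back: M3=-517/177−37/118·-2034/833=-5386/2499
back: M2=110/37−8/37·-5386/2499=8594/2499
back: M1=-7/6−1/4·8594/2499=-1688/833
M: M0=0, M1=-1688/833, M2=8594/2499, M3=-5386/2499, M4=-2034/833, M5=0
seg 0: a=-2, c=M0/2=0, d=(M1−M0)/(6·3)=-844/7497, b=Δ0−h0·(2M0+M1)/6=5864/2499
seg 1: a=2, c=M1/2=-844/833, d=(M2−M1)/(6·3)=6829/22491, b=Δ1−h1·(2M1+M2)/6=-1732/2499
seg 2: a=-1, c=M2/2=4297/2499, d=(M3−M2)/(6·2)=-1165/2499, b=Δ2−h2·(2M2+M3)/6=509/357
seg 3: a=5, c=M3/2=-2693/2499, d=(M4−M3)/(6·3)=-358/22491, b=Δ3−h3·(2M3+M4)/6=2257/833
seg 4: a=3, c=M4/2=-1017/833, d=(M5−M4)/(6·1)=339/833, b=Δ4−h4·(2M4+M5)/6=-3487/833
t_q=7 → seg 2, τ=1; S=-1+509/357·τ+4297/2499·τ²+-1165/2499·τ³=4196/2499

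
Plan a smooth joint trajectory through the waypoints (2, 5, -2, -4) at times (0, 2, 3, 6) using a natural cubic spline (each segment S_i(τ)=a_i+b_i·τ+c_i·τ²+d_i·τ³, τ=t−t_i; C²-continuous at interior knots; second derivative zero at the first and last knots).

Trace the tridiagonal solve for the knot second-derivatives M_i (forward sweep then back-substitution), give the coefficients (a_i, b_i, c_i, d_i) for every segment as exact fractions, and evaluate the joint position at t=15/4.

Δ: Δ0=3/2, Δ1=-7, Δ2=-2/3
row 1: diag=6, rhs=-51; c'=1/6, d'=-17/2
row 2: denom=8−1·1/6=47/6; d'=(38−1·-17/2)/(47/6)=279/47
back: M2=279/47
back: M1=-17/2−1/6·279/47=-446/47
M: M0=0, M1=-446/47, M2=279/47, M3=0
seg 0: a=2, c=M0/2=0, d=(M1−M0)/(6·2)=-223/282, b=Δ0−h0·(2M0+M1)/6=1315/282
seg 1: a=5, c=M1/2=-223/47, d=(M2−M1)/(6·1)=725/282, b=Δ1−h1·(2M1+M2)/6=-1361/282
seg 2: a=-2, c=M2/2=279/94, d=(M3−M2)/(6·3)=-31/94, b=Δ2−h2·(2M2+M3)/6=-931/141
t_q=15/4 → seg 2, τ=3/4; S=-2+-931/141·τ+279/94·τ²+-31/94·τ³=-32617/6016

  seg 0: a=2 b=1315/282 c=0 d=-223/282
  seg 1: a=5 b=-1361/282 c=-223/47 d=725/282
  seg 2: a=-2 b=-931/141 c=279/94 d=-31/94
S(15/4) = -32617/6016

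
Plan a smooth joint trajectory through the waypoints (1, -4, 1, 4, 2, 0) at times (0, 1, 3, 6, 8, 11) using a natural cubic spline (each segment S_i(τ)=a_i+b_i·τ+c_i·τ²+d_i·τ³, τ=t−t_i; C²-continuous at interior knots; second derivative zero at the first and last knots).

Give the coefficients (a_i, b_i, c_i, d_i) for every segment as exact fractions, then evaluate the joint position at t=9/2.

  seg 0: a=1 b=-30869/4836 c=0 d=6689/4836
  seg 1: a=-4 b=-5401/2418 c=6689/1612 d=-8621/9672
  seg 2: a=1 b=4435/1209 c=-483/403 d=1121/10881
  seg 3: a=4 b=-896/1209 c=-328/1209 d=343/4836
  seg 4: a=2 b=-393/403 c=373/2418 d=-373/21762
S(9/2) = 13391/3224

Δ: Δ0=-5, Δ1=5/2, Δ2=1, Δ3=-1, Δ4=-2/3
row 1: diag=6, rhs=45; c'=1/3, d'=15/2
row 2: denom=10−2·1/3=28/3; d'=(-9−2·15/2)/(28/3)=-18/7
row 3: denom=10−3·9/28=253/28; d'=(-12−3·-18/7)/(253/28)=-120/253
row 4: denom=10−2·56/253=2418/253; d'=(2−2·-120/253)/(2418/253)=373/1209
back: M4=373/1209
back: M3=-120/253−56/253·373/1209=-656/1209
back: M2=-18/7−9/28·-656/1209=-966/403
back: M1=15/2−1/3·-966/403=6689/806
M: M0=0, M1=6689/806, M2=-966/403, M3=-656/1209, M4=373/1209, M5=0
seg 0: a=1, c=M0/2=0, d=(M1−M0)/(6·1)=6689/4836, b=Δ0−h0·(2M0+M1)/6=-30869/4836
seg 1: a=-4, c=M1/2=6689/1612, d=(M2−M1)/(6·2)=-8621/9672, b=Δ1−h1·(2M1+M2)/6=-5401/2418
seg 2: a=1, c=M2/2=-483/403, d=(M3−M2)/(6·3)=1121/10881, b=Δ2−h2·(2M2+M3)/6=4435/1209
seg 3: a=4, c=M3/2=-328/1209, d=(M4−M3)/(6·2)=343/4836, b=Δ3−h3·(2M3+M4)/6=-896/1209
seg 4: a=2, c=M4/2=373/2418, d=(M5−M4)/(6·3)=-373/21762, b=Δ4−h4·(2M4+M5)/6=-393/403
t_q=9/2 → seg 2, τ=3/2; S=1+4435/1209·τ+-483/403·τ²+1121/10881·τ³=13391/3224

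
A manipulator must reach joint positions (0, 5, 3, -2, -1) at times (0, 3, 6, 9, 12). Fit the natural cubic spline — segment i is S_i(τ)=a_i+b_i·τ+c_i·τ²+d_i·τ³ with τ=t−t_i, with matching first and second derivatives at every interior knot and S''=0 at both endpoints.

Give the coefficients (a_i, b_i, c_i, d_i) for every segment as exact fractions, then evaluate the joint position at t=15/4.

Δ: Δ0=5/3, Δ1=-2/3, Δ2=-5/3, Δ3=1/3
row 1: diag=12, rhs=-14; c'=1/4, d'=-7/6
row 2: denom=12−3·1/4=45/4; d'=(-6−3·-7/6)/(45/4)=-2/9
row 3: denom=12−3·4/15=56/5; d'=(12−3·-2/9)/(56/5)=95/84
back: M3=95/84
back: M2=-2/9−4/15·95/84=-11/21
back: M1=-7/6−1/4·-11/21=-29/28
M: M0=0, M1=-29/28, M2=-11/21, M3=95/84, M4=0
seg 0: a=0, c=M0/2=0, d=(M1−M0)/(6·3)=-29/504, b=Δ0−h0·(2M0+M1)/6=367/168
seg 1: a=5, c=M1/2=-29/56, d=(M2−M1)/(6·3)=43/1512, b=Δ1−h1·(2M1+M2)/6=53/84
seg 2: a=3, c=M2/2=-11/42, d=(M3−M2)/(6·3)=139/1512, b=Δ2−h2·(2M2+M3)/6=-41/24
seg 3: a=-2, c=M3/2=95/168, d=(M4−M3)/(6·3)=-95/1512, b=Δ3−h3·(2M3+M4)/6=-67/84
t_q=15/4 → seg 1, τ=3/4; S=5+53/84·τ+-29/56·τ²+43/1512·τ³=18615/3584

  seg 0: a=0 b=367/168 c=0 d=-29/504
  seg 1: a=5 b=53/84 c=-29/56 d=43/1512
  seg 2: a=3 b=-41/24 c=-11/42 d=139/1512
  seg 3: a=-2 b=-67/84 c=95/168 d=-95/1512
S(15/4) = 18615/3584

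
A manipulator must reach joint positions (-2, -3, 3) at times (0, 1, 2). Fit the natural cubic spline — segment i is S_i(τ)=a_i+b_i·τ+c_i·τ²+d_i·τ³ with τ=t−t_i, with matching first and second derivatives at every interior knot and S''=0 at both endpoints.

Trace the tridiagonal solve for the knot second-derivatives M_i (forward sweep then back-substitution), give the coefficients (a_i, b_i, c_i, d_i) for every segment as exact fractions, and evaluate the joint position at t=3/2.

  seg 0: a=-2 b=-11/4 c=0 d=7/4
  seg 1: a=-3 b=5/2 c=21/4 d=-7/4
S(3/2) = -21/32

Δ: Δ0=-1, Δ1=6
row 1: diag=4, rhs=42; c'=1/4, d'=21/2
back: M1=21/2
M: M0=0, M1=21/2, M2=0
seg 0: a=-2, c=M0/2=0, d=(M1−M0)/(6·1)=7/4, b=Δ0−h0·(2M0+M1)/6=-11/4
seg 1: a=-3, c=M1/2=21/4, d=(M2−M1)/(6·1)=-7/4, b=Δ1−h1·(2M1+M2)/6=5/2
t_q=3/2 → seg 1, τ=1/2; S=-3+5/2·τ+21/4·τ²+-7/4·τ³=-21/32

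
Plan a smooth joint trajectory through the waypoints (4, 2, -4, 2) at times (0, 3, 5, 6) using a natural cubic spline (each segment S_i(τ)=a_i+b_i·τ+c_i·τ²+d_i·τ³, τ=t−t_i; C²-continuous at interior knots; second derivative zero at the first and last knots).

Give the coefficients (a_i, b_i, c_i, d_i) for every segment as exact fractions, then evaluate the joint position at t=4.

  seg 0: a=4 b=22/21 c=0 d=-4/21
  seg 1: a=2 b=-86/21 c=-12/7 d=95/84
  seg 2: a=-4 b=55/21 c=71/14 d=-71/42
S(4) = -75/28

Δ: Δ0=-2/3, Δ1=-3, Δ2=6
row 1: diag=10, rhs=-14; c'=1/5, d'=-7/5
row 2: denom=6−2·1/5=28/5; d'=(54−2·-7/5)/(28/5)=71/7
back: M2=71/7
back: M1=-7/5−1/5·71/7=-24/7
M: M0=0, M1=-24/7, M2=71/7, M3=0
seg 0: a=4, c=M0/2=0, d=(M1−M0)/(6·3)=-4/21, b=Δ0−h0·(2M0+M1)/6=22/21
seg 1: a=2, c=M1/2=-12/7, d=(M2−M1)/(6·2)=95/84, b=Δ1−h1·(2M1+M2)/6=-86/21
seg 2: a=-4, c=M2/2=71/14, d=(M3−M2)/(6·1)=-71/42, b=Δ2−h2·(2M2+M3)/6=55/21
t_q=4 → seg 1, τ=1; S=2+-86/21·τ+-12/7·τ²+95/84·τ³=-75/28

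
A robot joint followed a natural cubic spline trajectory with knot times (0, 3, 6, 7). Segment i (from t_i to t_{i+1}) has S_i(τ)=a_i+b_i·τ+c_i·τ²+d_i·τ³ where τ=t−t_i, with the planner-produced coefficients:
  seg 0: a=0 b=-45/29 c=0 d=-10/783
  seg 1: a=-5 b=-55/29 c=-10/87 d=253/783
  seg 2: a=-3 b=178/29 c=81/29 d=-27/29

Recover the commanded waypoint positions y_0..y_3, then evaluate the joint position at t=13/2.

y_0=0 y_1=-5 y_2=-3 y_3=5
S(13/2) = 151/232

y_0 = S_0(0) = a_0 = 0
y_1 = S_1(0) = a_1 = -5
y_2 = S_2(0) = a_2 = -3
y_3 = S_2(1) = 5
t_q=13/2 is in segment 2 (τ=1/2); S_2(τ)=151/232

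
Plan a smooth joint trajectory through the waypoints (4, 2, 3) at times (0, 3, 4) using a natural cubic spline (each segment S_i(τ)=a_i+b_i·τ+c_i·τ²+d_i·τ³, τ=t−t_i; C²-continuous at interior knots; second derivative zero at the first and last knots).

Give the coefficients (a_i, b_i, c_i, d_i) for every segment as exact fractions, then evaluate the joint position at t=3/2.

Δ: Δ0=-2/3, Δ1=1
row 1: diag=8, rhs=10; c'=1/8, d'=5/4
back: M1=5/4
M: M0=0, M1=5/4, M2=0
seg 0: a=4, c=M0/2=0, d=(M1−M0)/(6·3)=5/72, b=Δ0−h0·(2M0+M1)/6=-31/24
seg 1: a=2, c=M1/2=5/8, d=(M2−M1)/(6·1)=-5/24, b=Δ1−h1·(2M1+M2)/6=7/12
t_q=3/2 → seg 0, τ=3/2; S=4+-31/24·τ+0·τ²+5/72·τ³=147/64

  seg 0: a=4 b=-31/24 c=0 d=5/72
  seg 1: a=2 b=7/12 c=5/8 d=-5/24
S(3/2) = 147/64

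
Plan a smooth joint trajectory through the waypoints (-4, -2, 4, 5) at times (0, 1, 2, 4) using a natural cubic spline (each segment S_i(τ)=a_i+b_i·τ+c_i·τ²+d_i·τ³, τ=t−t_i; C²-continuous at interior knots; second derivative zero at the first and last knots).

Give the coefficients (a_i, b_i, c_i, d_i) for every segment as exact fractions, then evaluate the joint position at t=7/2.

Δ: Δ0=2, Δ1=6, Δ2=1/2
row 1: diag=4, rhs=24; c'=1/4, d'=6
row 2: denom=6−1·1/4=23/4; d'=(-33−1·6)/(23/4)=-156/23
back: M2=-156/23
back: M1=6−1/4·-156/23=177/23
M: M0=0, M1=177/23, M2=-156/23, M3=0
seg 0: a=-4, c=M0/2=0, d=(M1−M0)/(6·1)=59/46, b=Δ0−h0·(2M0+M1)/6=33/46
seg 1: a=-2, c=M1/2=177/46, d=(M2−M1)/(6·1)=-111/46, b=Δ1−h1·(2M1+M2)/6=105/23
seg 2: a=4, c=M2/2=-78/23, d=(M3−M2)/(6·2)=13/23, b=Δ2−h2·(2M2+M3)/6=231/46
t_q=7/2 → seg 2, τ=3/2; S=4+231/46·τ+-78/23·τ²+13/23·τ³=1069/184

  seg 0: a=-4 b=33/46 c=0 d=59/46
  seg 1: a=-2 b=105/23 c=177/46 d=-111/46
  seg 2: a=4 b=231/46 c=-78/23 d=13/23
S(7/2) = 1069/184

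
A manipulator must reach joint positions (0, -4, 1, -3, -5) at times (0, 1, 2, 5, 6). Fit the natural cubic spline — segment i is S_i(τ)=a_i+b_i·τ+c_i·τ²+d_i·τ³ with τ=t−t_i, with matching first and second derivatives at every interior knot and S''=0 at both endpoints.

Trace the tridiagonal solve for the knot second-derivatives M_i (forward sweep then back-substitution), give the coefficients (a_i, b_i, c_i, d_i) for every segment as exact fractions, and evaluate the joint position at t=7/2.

  seg 0: a=0 b=-4175/636 c=0 d=1631/636
  seg 1: a=-4 b=359/318 c=1631/212 d=-2431/636
  seg 2: a=1 b=3211/636 c=-200/53 d=349/636
  seg 3: a=-3 b=-883/318 c=247/212 d=-247/636
S(7/2) = 3281/1696

Δ: Δ0=-4, Δ1=5, Δ2=-4/3, Δ3=-2
row 1: diag=4, rhs=54; c'=1/4, d'=27/2
row 2: denom=8−1·1/4=31/4; d'=(-38−1·27/2)/(31/4)=-206/31
row 3: denom=8−3·12/31=212/31; d'=(-4−3·-206/31)/(212/31)=247/106
back: M3=247/106
back: M2=-206/31−12/31·247/106=-400/53
back: M1=27/2−1/4·-400/53=1631/106
M: M0=0, M1=1631/106, M2=-400/53, M3=247/106, M4=0
seg 0: a=0, c=M0/2=0, d=(M1−M0)/(6·1)=1631/636, b=Δ0−h0·(2M0+M1)/6=-4175/636
seg 1: a=-4, c=M1/2=1631/212, d=(M2−M1)/(6·1)=-2431/636, b=Δ1−h1·(2M1+M2)/6=359/318
seg 2: a=1, c=M2/2=-200/53, d=(M3−M2)/(6·3)=349/636, b=Δ2−h2·(2M2+M3)/6=3211/636
seg 3: a=-3, c=M3/2=247/212, d=(M4−M3)/(6·1)=-247/636, b=Δ3−h3·(2M3+M4)/6=-883/318
t_q=7/2 → seg 2, τ=3/2; S=1+3211/636·τ+-200/53·τ²+349/636·τ³=3281/1696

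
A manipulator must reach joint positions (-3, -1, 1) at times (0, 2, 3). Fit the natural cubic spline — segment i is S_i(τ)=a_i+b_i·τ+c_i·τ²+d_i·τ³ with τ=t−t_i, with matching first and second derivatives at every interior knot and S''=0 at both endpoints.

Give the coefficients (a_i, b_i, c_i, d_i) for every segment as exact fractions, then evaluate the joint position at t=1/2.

  seg 0: a=-3 b=2/3 c=0 d=1/12
  seg 1: a=-1 b=5/3 c=1/2 d=-1/6
S(1/2) = -85/32

Δ: Δ0=1, Δ1=2
row 1: diag=6, rhs=6; c'=1/6, d'=1
back: M1=1
M: M0=0, M1=1, M2=0
seg 0: a=-3, c=M0/2=0, d=(M1−M0)/(6·2)=1/12, b=Δ0−h0·(2M0+M1)/6=2/3
seg 1: a=-1, c=M1/2=1/2, d=(M2−M1)/(6·1)=-1/6, b=Δ1−h1·(2M1+M2)/6=5/3
t_q=1/2 → seg 0, τ=1/2; S=-3+2/3·τ+0·τ²+1/12·τ³=-85/32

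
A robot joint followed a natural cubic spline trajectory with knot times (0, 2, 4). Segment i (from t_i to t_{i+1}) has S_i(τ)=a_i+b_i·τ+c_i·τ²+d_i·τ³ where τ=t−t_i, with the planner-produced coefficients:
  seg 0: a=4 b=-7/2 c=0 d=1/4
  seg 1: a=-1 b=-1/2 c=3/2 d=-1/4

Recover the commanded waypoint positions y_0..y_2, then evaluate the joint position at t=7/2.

y_0=4 y_1=-1 y_2=2
S(7/2) = 25/32

y_0 = S_0(0) = a_0 = 4
y_1 = S_1(0) = a_1 = -1
y_2 = S_1(2) = 2
t_q=7/2 is in segment 1 (τ=3/2); S_1(τ)=25/32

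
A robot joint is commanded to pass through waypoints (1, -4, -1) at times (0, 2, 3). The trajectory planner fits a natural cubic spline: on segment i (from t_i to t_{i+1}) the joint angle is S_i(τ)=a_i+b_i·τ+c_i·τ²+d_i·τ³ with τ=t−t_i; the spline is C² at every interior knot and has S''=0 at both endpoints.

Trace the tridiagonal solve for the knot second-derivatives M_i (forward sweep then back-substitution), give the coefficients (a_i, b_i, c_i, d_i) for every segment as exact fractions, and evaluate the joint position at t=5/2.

Δ: Δ0=-5/2, Δ1=3
row 1: diag=6, rhs=33; c'=1/6, d'=11/2
back: M1=11/2
M: M0=0, M1=11/2, M2=0
seg 0: a=1, c=M0/2=0, d=(M1−M0)/(6·2)=11/24, b=Δ0−h0·(2M0+M1)/6=-13/3
seg 1: a=-4, c=M1/2=11/4, d=(M2−M1)/(6·1)=-11/12, b=Δ1−h1·(2M1+M2)/6=7/6
t_q=5/2 → seg 1, τ=1/2; S=-4+7/6·τ+11/4·τ²+-11/12·τ³=-91/32

  seg 0: a=1 b=-13/3 c=0 d=11/24
  seg 1: a=-4 b=7/6 c=11/4 d=-11/12
S(5/2) = -91/32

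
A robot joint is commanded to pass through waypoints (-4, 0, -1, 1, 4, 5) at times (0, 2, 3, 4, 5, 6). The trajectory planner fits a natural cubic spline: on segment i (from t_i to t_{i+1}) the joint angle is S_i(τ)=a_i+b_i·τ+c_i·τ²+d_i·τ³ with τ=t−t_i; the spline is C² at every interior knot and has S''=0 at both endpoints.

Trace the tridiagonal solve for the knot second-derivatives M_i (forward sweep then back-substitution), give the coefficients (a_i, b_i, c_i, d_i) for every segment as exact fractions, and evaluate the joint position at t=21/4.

  seg 0: a=-4 b=352/107 c=0 d=-69/214
  seg 1: a=0 b=-62/107 c=-207/107 d=162/107
  seg 2: a=-1 b=10/107 c=279/107 d=-75/107
  seg 3: a=1 b=343/107 c=54/107 d=-76/107
  seg 4: a=4 b=223/107 c=-174/107 d=58/107
S(21/4) = 15161/3424

Δ: Δ0=2, Δ1=-1, Δ2=2, Δ3=3, Δ4=1
row 1: diag=6, rhs=-18; c'=1/6, d'=-3
row 2: denom=4−1·1/6=23/6; d'=(18−1·-3)/(23/6)=126/23
row 3: denom=4−1·6/23=86/23; d'=(6−1·126/23)/(86/23)=6/43
row 4: denom=4−1·23/86=321/86; d'=(-12−1·6/43)/(321/86)=-348/107
back: M4=-348/107
back: M3=6/43−23/86·-348/107=108/107
back: M2=126/23−6/23·108/107=558/107
back: M1=-3−1/6·558/107=-414/107
M: M0=0, M1=-414/107, M2=558/107, M3=108/107, M4=-348/107, M5=0
seg 0: a=-4, c=M0/2=0, d=(M1−M0)/(6·2)=-69/214, b=Δ0−h0·(2M0+M1)/6=352/107
seg 1: a=0, c=M1/2=-207/107, d=(M2−M1)/(6·1)=162/107, b=Δ1−h1·(2M1+M2)/6=-62/107
seg 2: a=-1, c=M2/2=279/107, d=(M3−M2)/(6·1)=-75/107, b=Δ2−h2·(2M2+M3)/6=10/107
seg 3: a=1, c=M3/2=54/107, d=(M4−M3)/(6·1)=-76/107, b=Δ3−h3·(2M3+M4)/6=343/107
seg 4: a=4, c=M4/2=-174/107, d=(M5−M4)/(6·1)=58/107, b=Δ4−h4·(2M4+M5)/6=223/107
t_q=21/4 → seg 4, τ=1/4; S=4+223/107·τ+-174/107·τ²+58/107·τ³=15161/3424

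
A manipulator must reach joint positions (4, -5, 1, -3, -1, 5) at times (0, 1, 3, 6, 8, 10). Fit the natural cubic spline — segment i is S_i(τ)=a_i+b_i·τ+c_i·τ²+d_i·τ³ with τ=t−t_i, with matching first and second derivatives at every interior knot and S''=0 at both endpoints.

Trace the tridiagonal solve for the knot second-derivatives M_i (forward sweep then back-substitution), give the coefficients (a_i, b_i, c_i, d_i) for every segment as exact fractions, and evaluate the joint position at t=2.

Δ: Δ0=-9, Δ1=3, Δ2=-4/3, Δ3=1, Δ4=3
row 1: diag=6, rhs=72; c'=1/3, d'=12
row 2: denom=10−2·1/3=28/3; d'=(-26−2·12)/(28/3)=-75/14
row 3: denom=10−3·9/28=253/28; d'=(14−3·-75/14)/(253/28)=842/253
row 4: denom=8−2·56/253=1912/253; d'=(12−2·842/253)/(1912/253)=169/239
back: M4=169/239
back: M3=842/253−56/253·169/239=758/239
back: M2=-75/14−9/28·758/239=-1524/239
back: M1=12−1/3·-1524/239=3376/239
M: M0=0, M1=3376/239, M2=-1524/239, M3=758/239, M4=169/239, M5=0
seg 0: a=4, c=M0/2=0, d=(M1−M0)/(6·1)=1688/717, b=Δ0−h0·(2M0+M1)/6=-8141/717
seg 1: a=-5, c=M1/2=1688/239, d=(M2−M1)/(6·2)=-1225/717, b=Δ1−h1·(2M1+M2)/6=-3077/717
seg 2: a=1, c=M2/2=-762/239, d=(M3−M2)/(6·3)=1141/2151, b=Δ2−h2·(2M2+M3)/6=2479/717
seg 3: a=-3, c=M3/2=379/239, d=(M4−M3)/(6·2)=-589/2868, b=Δ3−h3·(2M3+M4)/6=-968/717
seg 4: a=-1, c=M4/2=169/478, d=(M5−M4)/(6·2)=-169/2868, b=Δ4−h4·(2M4+M5)/6=1813/717
t_q=2 → seg 1, τ=1; S=-5+-3077/717·τ+1688/239·τ²+-1225/717·τ³=-941/239

  seg 0: a=4 b=-8141/717 c=0 d=1688/717
  seg 1: a=-5 b=-3077/717 c=1688/239 d=-1225/717
  seg 2: a=1 b=2479/717 c=-762/239 d=1141/2151
  seg 3: a=-3 b=-968/717 c=379/239 d=-589/2868
  seg 4: a=-1 b=1813/717 c=169/478 d=-169/2868
S(2) = -941/239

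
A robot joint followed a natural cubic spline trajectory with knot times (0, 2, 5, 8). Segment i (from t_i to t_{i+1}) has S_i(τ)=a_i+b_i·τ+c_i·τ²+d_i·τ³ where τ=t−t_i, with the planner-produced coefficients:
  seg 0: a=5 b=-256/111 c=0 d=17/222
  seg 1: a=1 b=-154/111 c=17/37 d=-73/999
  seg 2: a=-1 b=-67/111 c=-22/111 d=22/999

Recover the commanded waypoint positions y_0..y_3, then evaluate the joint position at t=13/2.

y_0=5 y_1=1 y_2=-1 y_3=-4
S(13/2) = -337/148

y_0 = S_0(0) = a_0 = 5
y_1 = S_1(0) = a_1 = 1
y_2 = S_2(0) = a_2 = -1
y_3 = S_2(3) = -4
t_q=13/2 is in segment 2 (τ=3/2); S_2(τ)=-337/148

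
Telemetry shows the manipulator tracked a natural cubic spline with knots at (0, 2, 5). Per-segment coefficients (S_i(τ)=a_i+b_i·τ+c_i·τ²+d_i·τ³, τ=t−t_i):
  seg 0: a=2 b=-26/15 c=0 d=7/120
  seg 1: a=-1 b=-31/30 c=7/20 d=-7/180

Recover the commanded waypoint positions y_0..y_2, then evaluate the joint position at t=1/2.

y_0=2 y_1=-1 y_2=-2
S(1/2) = 73/64

y_0 = S_0(0) = a_0 = 2
y_1 = S_1(0) = a_1 = -1
y_2 = S_1(3) = -2
t_q=1/2 is in segment 0 (τ=1/2); S_0(τ)=73/64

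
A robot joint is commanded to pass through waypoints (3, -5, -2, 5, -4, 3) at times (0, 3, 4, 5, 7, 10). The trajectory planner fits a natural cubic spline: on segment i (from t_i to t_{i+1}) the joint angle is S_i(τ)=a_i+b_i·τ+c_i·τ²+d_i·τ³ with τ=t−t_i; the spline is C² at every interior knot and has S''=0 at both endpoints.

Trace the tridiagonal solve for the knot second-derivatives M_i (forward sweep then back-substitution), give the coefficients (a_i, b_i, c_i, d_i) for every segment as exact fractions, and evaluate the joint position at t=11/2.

Δ: Δ0=-8/3, Δ1=3, Δ2=7, Δ3=-9/2, Δ4=7/3
row 1: diag=8, rhs=34; c'=1/8, d'=17/4
row 2: denom=4−1·1/8=31/8; d'=(24−1·17/4)/(31/8)=158/31
row 3: denom=6−1·8/31=178/31; d'=(-69−1·158/31)/(178/31)=-2297/178
row 4: denom=10−2·31/89=828/89; d'=(41−2·-2297/178)/(828/89)=991/138
back: M4=991/138
back: M3=-2297/178−31/89·991/138=-1063/69
back: M2=158/31−8/31·-1063/69=626/69
back: M1=17/4−1/8·626/69=215/69
M: M0=0, M1=215/69, M2=626/69, M3=-1063/69, M4=991/138, M5=0
seg 0: a=3, c=M0/2=0, d=(M1−M0)/(6·3)=215/1242, b=Δ0−h0·(2M0+M1)/6=-583/138
seg 1: a=-5, c=M1/2=215/138, d=(M2−M1)/(6·1)=137/138, b=Δ1−h1·(2M1+M2)/6=31/69
seg 2: a=-2, c=M2/2=313/69, d=(M3−M2)/(6·1)=-563/138, b=Δ2−h2·(2M2+M3)/6=301/46
seg 3: a=5, c=M3/2=-1063/138, d=(M4−M3)/(6·2)=1039/552, b=Δ3−h3·(2M3+M4)/6=233/69
seg 4: a=-4, c=M4/2=991/276, d=(M5−M4)/(6·3)=-991/2484, b=Δ4−h4·(2M4+M5)/6=-223/46
t_q=11/2 → seg 3, τ=1/2; S=5+233/69·τ+-1063/138·τ²+1039/552·τ³=7357/1472

  seg 0: a=3 b=-583/138 c=0 d=215/1242
  seg 1: a=-5 b=31/69 c=215/138 d=137/138
  seg 2: a=-2 b=301/46 c=313/69 d=-563/138
  seg 3: a=5 b=233/69 c=-1063/138 d=1039/552
  seg 4: a=-4 b=-223/46 c=991/276 d=-991/2484
S(11/2) = 7357/1472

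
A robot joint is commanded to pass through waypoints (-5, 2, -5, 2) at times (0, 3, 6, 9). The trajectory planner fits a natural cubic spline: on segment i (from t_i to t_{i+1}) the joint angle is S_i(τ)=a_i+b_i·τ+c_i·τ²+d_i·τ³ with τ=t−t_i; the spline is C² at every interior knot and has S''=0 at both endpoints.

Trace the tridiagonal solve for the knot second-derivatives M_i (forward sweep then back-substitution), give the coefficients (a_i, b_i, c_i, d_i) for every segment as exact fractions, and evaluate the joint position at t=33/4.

Δ: Δ0=7/3, Δ1=-7/3, Δ2=7/3
row 1: diag=12, rhs=-28; c'=1/4, d'=-7/3
row 2: denom=12−3·1/4=45/4; d'=(28−3·-7/3)/(45/4)=28/9
back: M2=28/9
back: M1=-7/3−1/4·28/9=-28/9
M: M0=0, M1=-28/9, M2=28/9, M3=0
seg 0: a=-5, c=M0/2=0, d=(M1−M0)/(6·3)=-14/81, b=Δ0−h0·(2M0+M1)/6=35/9
seg 1: a=2, c=M1/2=-14/9, d=(M2−M1)/(6·3)=28/81, b=Δ1−h1·(2M1+M2)/6=-7/9
seg 2: a=-5, c=M2/2=14/9, d=(M3−M2)/(6·3)=-14/81, b=Δ2−h2·(2M2+M3)/6=-7/9
t_q=33/4 → seg 2, τ=9/4; S=-5+-7/9·τ+14/9·τ²+-14/81·τ³=-27/32

  seg 0: a=-5 b=35/9 c=0 d=-14/81
  seg 1: a=2 b=-7/9 c=-14/9 d=28/81
  seg 2: a=-5 b=-7/9 c=14/9 d=-14/81
S(33/4) = -27/32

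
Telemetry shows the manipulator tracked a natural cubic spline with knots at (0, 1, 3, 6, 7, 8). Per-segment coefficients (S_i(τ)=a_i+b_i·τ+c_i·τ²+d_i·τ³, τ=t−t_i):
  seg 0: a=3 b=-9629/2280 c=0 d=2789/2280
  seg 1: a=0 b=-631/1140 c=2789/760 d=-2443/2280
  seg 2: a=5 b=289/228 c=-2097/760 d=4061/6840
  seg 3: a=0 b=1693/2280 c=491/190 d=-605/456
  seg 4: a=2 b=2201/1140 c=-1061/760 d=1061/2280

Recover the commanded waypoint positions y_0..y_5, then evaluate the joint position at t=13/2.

y_0 = S_0(0) = a_0 = 3
y_1 = S_1(0) = a_1 = 0
y_2 = S_2(0) = a_2 = 5
y_3 = S_3(0) = a_3 = 0
y_4 = S_4(0) = a_4 = 2
y_5 = S_4(1) = 3
t_q=13/2 is in segment 3 (τ=1/2); S_3(τ)=5177/6080

y_0=3 y_1=0 y_2=5 y_3=0 y_4=2 y_5=3
S(13/2) = 5177/6080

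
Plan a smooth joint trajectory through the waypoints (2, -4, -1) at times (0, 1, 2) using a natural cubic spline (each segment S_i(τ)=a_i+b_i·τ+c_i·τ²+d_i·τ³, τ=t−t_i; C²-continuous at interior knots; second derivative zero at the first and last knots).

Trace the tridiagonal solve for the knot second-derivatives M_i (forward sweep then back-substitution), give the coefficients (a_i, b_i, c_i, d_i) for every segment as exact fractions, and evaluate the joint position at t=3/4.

  seg 0: a=2 b=-33/4 c=0 d=9/4
  seg 1: a=-4 b=-3/2 c=27/4 d=-9/4
S(3/4) = -829/256

Δ: Δ0=-6, Δ1=3
row 1: diag=4, rhs=54; c'=1/4, d'=27/2
back: M1=27/2
M: M0=0, M1=27/2, M2=0
seg 0: a=2, c=M0/2=0, d=(M1−M0)/(6·1)=9/4, b=Δ0−h0·(2M0+M1)/6=-33/4
seg 1: a=-4, c=M1/2=27/4, d=(M2−M1)/(6·1)=-9/4, b=Δ1−h1·(2M1+M2)/6=-3/2
t_q=3/4 → seg 0, τ=3/4; S=2+-33/4·τ+0·τ²+9/4·τ³=-829/256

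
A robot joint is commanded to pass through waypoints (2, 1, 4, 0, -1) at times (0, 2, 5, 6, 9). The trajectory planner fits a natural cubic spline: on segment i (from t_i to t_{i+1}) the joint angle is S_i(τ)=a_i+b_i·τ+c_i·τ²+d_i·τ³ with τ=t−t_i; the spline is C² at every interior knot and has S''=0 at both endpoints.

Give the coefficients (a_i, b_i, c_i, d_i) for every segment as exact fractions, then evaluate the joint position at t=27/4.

  seg 0: a=2 b=-365/279 c=0 d=451/2232
  seg 1: a=1 b=623/558 c=451/372 d=-4189/10044
  seg 2: a=4 b=-3203/1116 c=-709/279 d=175/124
  seg 3: a=0 b=-2075/558 c=1889/1116 d=-1889/10044
S(27/4) = -15207/7936

Δ: Δ0=-1/2, Δ1=1, Δ2=-4, Δ3=-1/3
row 1: diag=10, rhs=9; c'=3/10, d'=9/10
row 2: denom=8−3·3/10=71/10; d'=(-30−3·9/10)/(71/10)=-327/71
row 3: denom=8−1·10/71=558/71; d'=(22−1·-327/71)/(558/71)=1889/558
back: M3=1889/558
back: M2=-327/71−10/71·1889/558=-1418/279
back: M1=9/10−3/10·-1418/279=451/186
M: M0=0, M1=451/186, M2=-1418/279, M3=1889/558, M4=0
seg 0: a=2, c=M0/2=0, d=(M1−M0)/(6·2)=451/2232, b=Δ0−h0·(2M0+M1)/6=-365/279
seg 1: a=1, c=M1/2=451/372, d=(M2−M1)/(6·3)=-4189/10044, b=Δ1−h1·(2M1+M2)/6=623/558
seg 2: a=4, c=M2/2=-709/279, d=(M3−M2)/(6·1)=175/124, b=Δ2−h2·(2M2+M3)/6=-3203/1116
seg 3: a=0, c=M3/2=1889/1116, d=(M4−M3)/(6·3)=-1889/10044, b=Δ3−h3·(2M3+M4)/6=-2075/558
t_q=27/4 → seg 3, τ=3/4; S=0+-2075/558·τ+1889/1116·τ²+-1889/10044·τ³=-15207/7936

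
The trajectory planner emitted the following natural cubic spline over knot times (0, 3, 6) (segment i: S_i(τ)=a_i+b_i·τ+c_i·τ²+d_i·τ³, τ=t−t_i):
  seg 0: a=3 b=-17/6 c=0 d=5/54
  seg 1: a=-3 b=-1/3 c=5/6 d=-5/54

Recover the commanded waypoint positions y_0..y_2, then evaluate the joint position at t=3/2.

y_0 = S_0(0) = a_0 = 3
y_1 = S_1(0) = a_1 = -3
y_2 = S_1(3) = 1
t_q=3/2 is in segment 0 (τ=3/2); S_0(τ)=-15/16

y_0=3 y_1=-3 y_2=1
S(3/2) = -15/16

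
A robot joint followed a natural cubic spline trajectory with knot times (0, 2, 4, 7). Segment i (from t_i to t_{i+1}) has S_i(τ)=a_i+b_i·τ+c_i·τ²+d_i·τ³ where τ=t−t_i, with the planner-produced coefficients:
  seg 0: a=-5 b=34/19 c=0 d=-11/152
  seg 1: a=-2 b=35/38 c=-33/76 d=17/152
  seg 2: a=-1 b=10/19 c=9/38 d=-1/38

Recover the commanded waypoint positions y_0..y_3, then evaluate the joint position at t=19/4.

y_0=-5 y_1=-2 y_2=-1 y_3=2
S(19/4) = -1175/2432

y_0 = S_0(0) = a_0 = -5
y_1 = S_1(0) = a_1 = -2
y_2 = S_2(0) = a_2 = -1
y_3 = S_2(3) = 2
t_q=19/4 is in segment 2 (τ=3/4); S_2(τ)=-1175/2432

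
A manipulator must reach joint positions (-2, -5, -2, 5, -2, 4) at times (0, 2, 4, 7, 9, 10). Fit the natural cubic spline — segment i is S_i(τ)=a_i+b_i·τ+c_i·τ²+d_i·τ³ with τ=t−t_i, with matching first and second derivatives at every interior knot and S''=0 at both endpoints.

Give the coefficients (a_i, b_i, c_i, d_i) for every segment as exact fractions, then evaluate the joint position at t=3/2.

Δ: Δ0=-3/2, Δ1=3/2, Δ2=7/3, Δ3=-7/2, Δ4=6
row 1: diag=8, rhs=18; c'=1/4, d'=9/4
row 2: denom=10−2·1/4=19/2; d'=(5−2·9/4)/(19/2)=1/19
row 3: denom=10−3·6/19=172/19; d'=(-35−3·1/19)/(172/19)=-167/43
row 4: denom=6−2·19/86=239/43; d'=(57−2·-167/43)/(239/43)=2785/239
back: M4=2785/239
back: M3=-167/43−19/86·2785/239=-3087/478
back: M2=1/19−6/19·-3087/478=500/239
back: M1=9/4−1/4·500/239=1651/956
M: M0=0, M1=1651/956, M2=500/239, M3=-3087/478, M4=2785/239, M5=0
seg 0: a=-2, c=M0/2=0, d=(M1−M0)/(6·2)=1651/11472, b=Δ0−h0·(2M0+M1)/6=-5953/2868
seg 1: a=-5, c=M1/2=1651/1912, d=(M2−M1)/(6·2)=349/11472, b=Δ1−h1·(2M1+M2)/6=-250/717
seg 2: a=-2, c=M2/2=250/239, d=(M3−M2)/(6·3)=-4087/8604, b=Δ2−h2·(2M2+M3)/6=9953/2868
seg 3: a=5, c=M3/2=-3087/956, d=(M4−M3)/(6·2)=8657/5736, b=Δ3−h3·(2M3+M4)/6=-4415/1434
seg 4: a=-2, c=M4/2=2785/478, d=(M5−M4)/(6·1)=-2785/1434, b=Δ4−h4·(2M4+M5)/6=1517/717
t_q=3/2 → seg 0, τ=3/2; S=-2+-5953/2868·τ+0·τ²+1651/11472·τ³=-141573/30592

  seg 0: a=-2 b=-5953/2868 c=0 d=1651/11472
  seg 1: a=-5 b=-250/717 c=1651/1912 d=349/11472
  seg 2: a=-2 b=9953/2868 c=250/239 d=-4087/8604
  seg 3: a=5 b=-4415/1434 c=-3087/956 d=8657/5736
  seg 4: a=-2 b=1517/717 c=2785/478 d=-2785/1434
S(3/2) = -141573/30592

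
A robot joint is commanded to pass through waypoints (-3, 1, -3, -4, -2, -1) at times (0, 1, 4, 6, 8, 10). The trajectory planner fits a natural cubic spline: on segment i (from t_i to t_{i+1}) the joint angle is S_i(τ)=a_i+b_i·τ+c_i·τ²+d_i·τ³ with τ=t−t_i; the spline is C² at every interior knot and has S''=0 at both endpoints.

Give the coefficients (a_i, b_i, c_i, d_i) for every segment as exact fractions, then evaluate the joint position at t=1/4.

  seg 0: a=-3 b=14338/3003 c=0 d=-2326/3003
  seg 1: a=1 b=7360/3003 c=-2326/1001 d=290/819
  seg 2: a=-3 b=-446/231 c=864/1001 d=-1775/24024
  seg 3: a=-4 b=545/858 c=1681/4004 d=-713/6006
  seg 4: a=-2 b=5345/6006 c=-1171/4004 d=1171/24024
S(1/4) = -58249/32032

Δ: Δ0=4, Δ1=-4/3, Δ2=-1/2, Δ3=1, Δ4=1/2
row 1: diag=8, rhs=-32; c'=3/8, d'=-4
row 2: denom=10−3·3/8=71/8; d'=(5−3·-4)/(71/8)=136/71
row 3: denom=8−2·16/71=536/71; d'=(9−2·136/71)/(536/71)=367/536
row 4: denom=8−2·71/268=1001/134; d'=(-3−2·367/536)/(1001/134)=-1171/2002
back: M4=-1171/2002
back: M3=367/536−71/268·-1171/2002=1681/2002
back: M2=136/71−16/71·1681/2002=1728/1001
back: M1=-4−3/8·1728/1001=-4652/1001
M: M0=0, M1=-4652/1001, M2=1728/1001, M3=1681/2002, M4=-1171/2002, M5=0
seg 0: a=-3, c=M0/2=0, d=(M1−M0)/(6·1)=-2326/3003, b=Δ0−h0·(2M0+M1)/6=14338/3003
seg 1: a=1, c=M1/2=-2326/1001, d=(M2−M1)/(6·3)=290/819, b=Δ1−h1·(2M1+M2)/6=7360/3003
seg 2: a=-3, c=M2/2=864/1001, d=(M3−M2)/(6·2)=-1775/24024, b=Δ2−h2·(2M2+M3)/6=-446/231
seg 3: a=-4, c=M3/2=1681/4004, d=(M4−M3)/(6·2)=-713/6006, b=Δ3−h3·(2M3+M4)/6=545/858
seg 4: a=-2, c=M4/2=-1171/4004, d=(M5−M4)/(6·2)=1171/24024, b=Δ4−h4·(2M4+M5)/6=5345/6006
t_q=1/4 → seg 0, τ=1/4; S=-3+14338/3003·τ+0·τ²+-2326/3003·τ³=-58249/32032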